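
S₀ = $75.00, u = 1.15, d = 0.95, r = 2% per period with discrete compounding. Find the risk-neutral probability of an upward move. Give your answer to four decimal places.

Risk-neutral probability p = (1 + 0.02 − 0.95)/(1.15 − 0.95) = 0.0700/0.2000 = 0.3500

p = 0.3500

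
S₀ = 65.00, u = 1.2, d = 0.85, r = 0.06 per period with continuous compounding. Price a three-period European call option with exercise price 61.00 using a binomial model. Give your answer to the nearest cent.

16.23

Risk-neutral probability p = (e^0.06 − 0.85)/(1.2 − 0.85) = 0.2118/0.3500 = 0.6052
Terminal stock prices: S_uuu = 112.3, S_uud = 79.56, S_udd = 56.35, S_ddd = 39.92
Terminal payoffs (S − K): max(51.32, 0) = 51.32, max(18.56, 0) = 18.56, max(-4.645, 0) = 0, max(-21.08, 0) = 0
Node uu (S = 93.6): V_uu = e^(−0.06)·[0.6052·51.3200 + 0.3948·18.5600] = 36.1524
Node ud (S = 66.3): V_ud = e^(−0.06)·[0.6052·18.5600 + 0.3948·0.0000] = 10.5792
Node dd (S = 46.96): V_dd = e^(−0.06)·[0.6052·0.0000 + 0.3948·0.0000] = 0.0000
Node u (S = 78): V_u = e^(−0.06)·[0.6052·36.1524 + 0.3948·10.5792] = 24.5398
Node d (S = 55.25): V_d = e^(−0.06)·[0.6052·10.5792 + 0.3948·0.0000] = 6.0302
Node 0 (S = 65): V_0 = e^(−0.06)·[0.6052·24.5398 + 0.3948·6.0302] = 16.2295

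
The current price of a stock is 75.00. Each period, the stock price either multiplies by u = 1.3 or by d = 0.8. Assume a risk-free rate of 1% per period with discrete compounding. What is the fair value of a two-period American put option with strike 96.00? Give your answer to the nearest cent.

Risk-neutral probability p = (1 + 0.01 − 0.8)/(1.3 − 0.8) = 0.2100/0.5000 = 0.4200
Terminal stock prices: S_uu = 126.8, S_ud = 78, S_dd = 48
Terminal payoffs (K − S): max(-30.75, 0) = 0, max(18, 0) = 18, max(48, 0) = 48
Node u (S = 97.5): continuation = 1/1.01·[0.4200·0.0000 + 0.5800·18.0000] = 10.3366; exercise value = 0.0000 ≤ continuation, so V_u = 10.3366
Node d (S = 60): continuation = 1/1.01·[0.4200·18.0000 + 0.5800·48.0000] = 35.0495; exercise value = 36.0000 > continuation, so V_d = 36.0000 (exercise)
Node 0 (S = 75): continuation = 1/1.01·[0.4200·10.3366 + 0.5800·36.0000] = 24.9717; exercise value = 21.0000 ≤ continuation, so V_0 = 24.9717

24.97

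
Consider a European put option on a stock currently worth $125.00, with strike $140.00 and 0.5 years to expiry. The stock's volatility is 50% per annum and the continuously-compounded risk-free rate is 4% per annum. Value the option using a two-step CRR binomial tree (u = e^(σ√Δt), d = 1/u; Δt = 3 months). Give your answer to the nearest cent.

CRR parameters: u = e^(σ√Δt) = e^(0.5·√0.25) = 1.2840, d = 1/u = 0.7788
Per-period rate: rΔt = 0.04·0.25 = 0.01, so R = e^0.01 = 1.0101
Risk-neutral probability p = (e^0.01 − 0.7788)/(1.2840 − 0.7788) = 0.2312/0.5052 = 0.4577
Terminal stock prices: S_uu = 206.1, S_ud = 125, S_dd = 75.82
Terminal payoffs (K − S): max(-66.09, 0) = 0, max(15, 0) = 15, max(64.18, 0) = 64.18
Node u (S = 160.5): V_u = e^(−0.01)·[0.4577·0.0000 + 0.5423·15.0000] = 8.0533
Node d (S = 97.35): V_d = e^(−0.01)·[0.4577·15.0000 + 0.5423·64.1837] = 41.2569
Node 0 (S = 125): V_0 = e^(−0.01)·[0.4577·8.0533 + 0.5423·41.2569] = 25.7998

$25.80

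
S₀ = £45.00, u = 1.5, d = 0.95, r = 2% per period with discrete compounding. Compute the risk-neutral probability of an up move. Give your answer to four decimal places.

p = 0.1273

Risk-neutral probability p = (1 + 0.02 − 0.95)/(1.5 − 0.95) = 0.0700/0.5500 = 0.1273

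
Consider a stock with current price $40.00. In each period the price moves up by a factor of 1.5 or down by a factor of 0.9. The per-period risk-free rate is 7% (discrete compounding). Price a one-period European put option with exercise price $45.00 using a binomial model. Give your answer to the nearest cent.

Risk-neutral probability p = (1 + 0.07 − 0.9)/(1.5 − 0.9) = 0.1700/0.6000 = 0.2833
Terminal stock prices: S_u = 60, S_d = 36
Terminal payoffs (K − S): max(-15, 0) = 0, max(9, 0) = 9
Node 0 (S = 40): V_0 = 1/1.07·[0.2833·0.0000 + 0.7167·9.0000] = 6.0280

$6.03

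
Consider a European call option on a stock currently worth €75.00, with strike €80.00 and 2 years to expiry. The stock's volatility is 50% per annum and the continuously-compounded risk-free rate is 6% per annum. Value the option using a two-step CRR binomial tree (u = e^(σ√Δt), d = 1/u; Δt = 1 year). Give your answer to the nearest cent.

€20.97

CRR parameters: u = e^(σ√Δt) = e^(0.5·√1) = 1.6487, d = 1/u = 0.6065
Per-period rate: rΔt = 0.06·1 = 0.06, so R = e^0.06 = 1.0618
Risk-neutral probability p = (e^0.06 − 0.6065)/(1.6487 − 0.6065) = 0.4553/1.0422 = 0.4369
Terminal stock prices: S_uu = 203.9, S_ud = 75, S_dd = 27.59
Terminal payoffs (S − K): max(123.9, 0) = 123.9, max(-5, 0) = 0, max(-52.41, 0) = 0
Node u (S = 123.7): V_u = e^(−0.06)·[0.4369·123.8711 + 0.5631·0.0000] = 50.9646
Node d (S = 45.49): V_d = e^(−0.06)·[0.4369·0.0000 + 0.5631·0.0000] = 0.0000
Node 0 (S = 75): V_0 = e^(−0.06)·[0.4369·50.9646 + 0.5631·0.0000] = 20.9685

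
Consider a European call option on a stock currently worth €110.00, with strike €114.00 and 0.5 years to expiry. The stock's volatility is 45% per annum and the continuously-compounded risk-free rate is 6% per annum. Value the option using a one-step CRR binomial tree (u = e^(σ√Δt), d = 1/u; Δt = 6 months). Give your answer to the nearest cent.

CRR parameters: u = e^(σ√Δt) = e^(0.45·√0.5) = 1.3746, d = 1/u = 0.7275
Per-period rate: rΔt = 0.06·0.5 = 0.03, so R = e^0.03 = 1.0305
Risk-neutral probability p = (e^0.03 − 0.7275)/(1.3746 − 0.7275) = 0.3030/0.6472 = 0.4682
Terminal stock prices: S_u = 151.2, S_d = 80.02
Terminal payoffs (S − K): max(37.21, 0) = 37.21, max(-33.98, 0) = 0
Node 0 (S = 110): V_0 = e^(−0.03)·[0.4682·37.2113 + 0.5318·0.0000] = 16.9064

€16.91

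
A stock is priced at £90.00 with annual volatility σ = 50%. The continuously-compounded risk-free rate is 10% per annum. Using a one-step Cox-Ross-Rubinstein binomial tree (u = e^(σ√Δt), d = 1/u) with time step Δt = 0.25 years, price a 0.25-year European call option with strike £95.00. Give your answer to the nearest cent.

£9.79

CRR parameters: u = e^(σ√Δt) = e^(0.5·√0.25) = 1.2840, d = 1/u = 0.7788
Per-period rate: rΔt = 0.1·0.25 = 0.025, so R = e^0.025 = 1.0253
Risk-neutral probability p = (e^0.025 − 0.7788)/(1.2840 − 0.7788) = 0.2465/0.5052 = 0.4879
Terminal stock prices: S_u = 115.6, S_d = 70.09
Terminal payoffs (S − K): max(20.56, 0) = 20.56, max(-24.91, 0) = 0
Node 0 (S = 90): V_0 = e^(−0.025)·[0.4879·20.5623 + 0.5121·0.0000] = 9.7852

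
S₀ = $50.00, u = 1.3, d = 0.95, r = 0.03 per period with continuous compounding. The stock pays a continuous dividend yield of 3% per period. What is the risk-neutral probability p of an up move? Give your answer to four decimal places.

Per-period risk-free factor R = e^0.03 = 1.0305; dividend-adjusted growth = e^(0.03−0.03) = 1.0000.
Risk-neutral probability p = (1.0000 − 0.95)/(1.3 − 0.95) = 0.0500/0.3500 = 0.1429

p = 0.1429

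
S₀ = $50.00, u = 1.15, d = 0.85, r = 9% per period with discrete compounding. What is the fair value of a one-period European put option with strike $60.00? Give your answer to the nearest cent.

Risk-neutral probability p = (1 + 0.09 − 0.85)/(1.15 − 0.85) = 0.2400/0.3000 = 0.8000
Terminal stock prices: S_u = 57.5, S_d = 42.5
Terminal payoffs (K − S): max(2.5, 0) = 2.5, max(17.5, 0) = 17.5
Node 0 (S = 50): V_0 = 1/1.09·[0.8000·2.5000 + 0.2000·17.5000] = 5.0459

$5.05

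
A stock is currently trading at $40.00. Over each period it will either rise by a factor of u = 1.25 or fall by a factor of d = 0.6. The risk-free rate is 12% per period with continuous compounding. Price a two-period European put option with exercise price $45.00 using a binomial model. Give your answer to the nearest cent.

Risk-neutral probability p = (e^0.12 − 0.6)/(1.25 − 0.6) = 0.5275/0.6500 = 0.8115
Terminal stock prices: S_uu = 62.5, S_ud = 30, S_dd = 14.4
Terminal payoffs (K − S): max(-17.5, 0) = 0, max(15, 0) = 15, max(30.6, 0) = 30.6
Node u (S = 50): V_u = e^(−0.12)·[0.8115·0.0000 + 0.1885·15.0000] = 2.5073
Node d (S = 24): V_d = e^(−0.12)·[0.8115·15.0000 + 0.1885·30.6000] = 15.9114
Node 0 (S = 40): V_0 = e^(−0.12)·[0.8115·2.5073 + 0.1885·15.9114] = 4.4644

$4.46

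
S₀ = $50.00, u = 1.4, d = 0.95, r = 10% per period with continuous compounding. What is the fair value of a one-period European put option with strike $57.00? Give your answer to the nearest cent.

Risk-neutral probability p = (e^0.1 − 0.95)/(1.4 − 0.95) = 0.1552/0.4500 = 0.3448
Terminal stock prices: S_u = 70, S_d = 47.5
Terminal payoffs (K − S): max(-13, 0) = 0, max(9.5, 0) = 9.5
Node 0 (S = 50): V_0 = e^(−0.1)·[0.3448·0.0000 + 0.6552·9.5000] = 5.6319

$5.63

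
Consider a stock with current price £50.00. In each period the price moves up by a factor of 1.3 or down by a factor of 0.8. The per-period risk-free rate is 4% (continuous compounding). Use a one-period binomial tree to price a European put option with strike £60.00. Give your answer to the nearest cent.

£9.96

Risk-neutral probability p = (e^0.04 − 0.8)/(1.3 − 0.8) = 0.2408/0.5000 = 0.4816
Terminal stock prices: S_u = 65, S_d = 40
Terminal payoffs (K − S): max(-5, 0) = 0, max(20, 0) = 20
Node 0 (S = 50): V_0 = e^(−0.04)·[0.4816·0.0000 + 0.5184·20.0000] = 9.9611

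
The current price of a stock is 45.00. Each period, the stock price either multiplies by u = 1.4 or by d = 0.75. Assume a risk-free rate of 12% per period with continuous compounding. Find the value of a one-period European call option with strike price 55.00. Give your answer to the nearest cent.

Risk-neutral probability p = (e^0.12 − 0.75)/(1.4 − 0.75) = 0.3775/0.6500 = 0.5808
Terminal stock prices: S_u = 63, S_d = 33.75
Terminal payoffs (S − K): max(8, 0) = 8, max(-21.25, 0) = 0
Node 0 (S = 45): V_0 = e^(−0.12)·[0.5808·8.0000 + 0.4192·0.0000] = 4.1207

4.12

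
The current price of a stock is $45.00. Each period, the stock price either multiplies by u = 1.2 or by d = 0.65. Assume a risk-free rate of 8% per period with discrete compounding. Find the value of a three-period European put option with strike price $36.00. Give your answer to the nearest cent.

Risk-neutral probability p = (1 + 0.08 − 0.65)/(1.2 − 0.65) = 0.4300/0.5500 = 0.7818
Terminal stock prices: S_uuu = 77.76, S_uud = 42.12, S_udd = 22.82, S_ddd = 12.36
Terminal payoffs (K − S): max(-41.76, 0) = 0, max(-6.12, 0) = 0, max(13.18, 0) = 13.18, max(23.64, 0) = 23.64
Node uu (S = 64.8): V_uu = 1/1.08·[0.7818·0.0000 + 0.2182·0.0000] = 0.0000
Node ud (S = 35.1): V_ud = 1/1.08·[0.7818·0.0000 + 0.2182·13.1850] = 2.6636
Node dd (S = 19.01): V_dd = 1/1.08·[0.7818·13.1850 + 0.2182·23.6419] = 14.3208
Node u (S = 54): V_u = 1/1.08·[0.7818·0.0000 + 0.2182·2.6636] = 0.5381
Node d (S = 29.25): V_d = 1/1.08·[0.7818·2.6636 + 0.2182·14.3208] = 4.8213
Node 0 (S = 45): V_0 = 1/1.08·[0.7818·0.5381 + 0.2182·4.8213] = 1.3635

$1.36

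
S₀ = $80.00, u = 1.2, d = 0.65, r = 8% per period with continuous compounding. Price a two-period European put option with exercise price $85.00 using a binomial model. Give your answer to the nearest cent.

$8.40

Risk-neutral probability p = (e^0.08 − 0.65)/(1.2 − 0.65) = 0.4333/0.5500 = 0.7878
Terminal stock prices: S_uu = 115.2, S_ud = 62.4, S_dd = 33.8
Terminal payoffs (K − S): max(-30.2, 0) = 0, max(22.6, 0) = 22.6, max(51.2, 0) = 51.2
Node u (S = 96): V_u = e^(−0.08)·[0.7878·0.0000 + 0.2122·22.6000] = 4.4271
Node d (S = 52): V_d = e^(−0.08)·[0.7878·22.6000 + 0.2122·51.2000] = 26.4649
Node 0 (S = 80): V_0 = e^(−0.08)·[0.7878·4.4271 + 0.2122·26.4649] = 8.4037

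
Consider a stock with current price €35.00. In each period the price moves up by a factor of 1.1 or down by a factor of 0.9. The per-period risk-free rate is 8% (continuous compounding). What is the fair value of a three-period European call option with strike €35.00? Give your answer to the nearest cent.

Risk-neutral probability p = (e^0.08 − 0.9)/(1.1 − 0.9) = 0.1833/0.2000 = 0.9164
Terminal stock prices: S_uuu = 46.59, S_uud = 38.12, S_udd = 31.19, S_ddd = 25.52
Terminal payoffs (S − K): max(11.59, 0) = 11.59, max(3.115, 0) = 3.115, max(-3.815, 0) = 0, max(-9.485, 0) = 0
Node uu (S = 42.35): V_uu = e^(−0.08)·[0.9164·11.5850 + 0.0836·3.1150] = 10.0409
Node ud (S = 34.65): V_ud = e^(−0.08)·[0.9164·3.1150 + 0.0836·0.0000] = 2.6352
Node dd (S = 28.35): V_dd = e^(−0.08)·[0.9164·0.0000 + 0.0836·0.0000] = 0.0000
Node u (S = 38.5): V_u = e^(−0.08)·[0.9164·10.0409 + 0.0836·2.6352] = 8.6977
Node d (S = 31.5): V_d = e^(−0.08)·[0.9164·2.6352 + 0.0836·0.0000] = 2.2293
Node 0 (S = 35): V_0 = e^(−0.08)·[0.9164·8.6977 + 0.0836·2.2293] = 7.5300

€7.53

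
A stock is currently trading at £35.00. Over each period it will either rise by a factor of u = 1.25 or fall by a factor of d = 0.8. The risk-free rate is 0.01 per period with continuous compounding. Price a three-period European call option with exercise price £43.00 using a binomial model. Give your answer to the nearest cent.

Risk-neutral probability p = (e^0.01 − 0.8)/(1.25 − 0.8) = 0.2101/0.4500 = 0.4668
Terminal stock prices: S_uuu = 68.36, S_uud = 43.75, S_udd = 28, S_ddd = 17.92
Terminal payoffs (S − K): max(25.36, 0) = 25.36, max(0.75, 0) = 0.75, max(-15, 0) = 0, max(-25.08, 0) = 0
Node uu (S = 54.69): V_uu = e^(−0.01)·[0.4668·25.3594 + 0.5332·0.7500] = 12.1154
Node ud (S = 35): V_ud = e^(−0.01)·[0.4668·0.7500 + 0.5332·0.0000] = 0.3466
Node dd (S = 22.4): V_dd = e^(−0.01)·[0.4668·0.0000 + 0.5332·0.0000] = 0.0000
Node u (S = 43.75): V_u = e^(−0.01)·[0.4668·12.1154 + 0.5332·0.3466] = 5.7819
Node d (S = 28): V_d = e^(−0.01)·[0.4668·0.3466 + 0.5332·0.0000] = 0.1602
Node 0 (S = 35): V_0 = e^(−0.01)·[0.4668·5.7819 + 0.5332·0.1602] = 2.7566

£2.76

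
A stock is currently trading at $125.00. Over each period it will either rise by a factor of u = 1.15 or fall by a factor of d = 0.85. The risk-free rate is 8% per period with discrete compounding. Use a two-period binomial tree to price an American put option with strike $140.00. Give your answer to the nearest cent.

$15.00

Risk-neutral probability p = (1 + 0.08 − 0.85)/(1.15 − 0.85) = 0.2300/0.3000 = 0.7667
Terminal stock prices: S_uu = 165.3, S_ud = 122.2, S_dd = 90.31
Terminal payoffs (K − S): max(-25.31, 0) = 0, max(17.81, 0) = 17.81, max(49.69, 0) = 49.69
Node u (S = 143.8): continuation = 1/1.08·[0.7667·0.0000 + 0.2333·17.8125] = 3.8484; exercise value = 0.0000 ≤ continuation, so V_u = 3.8484
Node d (S = 106.2): continuation = 1/1.08·[0.7667·17.8125 + 0.2333·49.6875] = 23.3796; exercise value = 33.7500 > continuation, so V_d = 33.7500 (exercise)
Node 0 (S = 125): continuation = 1/1.08·[0.7667·3.8484 + 0.2333·33.7500] = 10.0235; exercise value = 15.0000 > continuation, so V_0 = 15.0000 (exercise)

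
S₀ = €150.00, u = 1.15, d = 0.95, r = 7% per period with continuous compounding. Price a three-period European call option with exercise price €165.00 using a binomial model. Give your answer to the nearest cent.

€20.05

Risk-neutral probability p = (e^0.07 − 0.95)/(1.15 − 0.95) = 0.1225/0.2000 = 0.6125
Terminal stock prices: S_uuu = 228.1, S_uud = 188.5, S_udd = 155.7, S_ddd = 128.6
Terminal payoffs (S − K): max(63.13, 0) = 63.13, max(23.46, 0) = 23.46, max(-9.319, 0) = 0, max(-36.39, 0) = 0
Node uu (S = 198.4): V_uu = e^(−0.07)·[0.6125·63.1312 + 0.3875·23.4562] = 44.5300
Node ud (S = 163.9): V_ud = e^(−0.07)·[0.6125·23.4562 + 0.3875·0.0000] = 13.3966
Node dd (S = 135.4): V_dd = e^(−0.07)·[0.6125·0.0000 + 0.3875·0.0000] = 0.0000
Node u (S = 172.5): V_u = e^(−0.07)·[0.6125·44.5300 + 0.3875·13.3966] = 30.2721
Node d (S = 142.5): V_d = e^(−0.07)·[0.6125·13.3966 + 0.3875·0.0000] = 7.6512
Node 0 (S = 150): V_0 = e^(−0.07)·[0.6125·30.2721 + 0.3875·7.6512] = 20.0534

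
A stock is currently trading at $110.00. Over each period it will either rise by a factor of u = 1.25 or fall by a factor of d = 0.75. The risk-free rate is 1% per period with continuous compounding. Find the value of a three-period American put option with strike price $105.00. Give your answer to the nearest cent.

$16.16

Risk-neutral probability p = (e^0.01 − 0.75)/(1.25 − 0.75) = 0.2601/0.5000 = 0.5201
Terminal stock prices: S_uuu = 214.8, S_uud = 128.9, S_udd = 77.34, S_ddd = 46.41
Terminal payoffs (K − S): max(-109.8, 0) = 0, max(-23.91, 0) = 0, max(27.66, 0) = 27.66, max(58.59, 0) = 58.59
Node uu (S = 171.9): continuation = e^(−0.01)·[0.5201·0.0000 + 0.4799·0.0000] = 0.0000; exercise value = 0.0000 ≤ continuation, so V_uu = 0.0000
Node ud (S = 103.1): continuation = e^(−0.01)·[0.5201·0.0000 + 0.4799·27.6562] = 13.1402; exercise value = 1.8750 ≤ continuation, so V_ud = 13.1402
Node dd (S = 61.88): continuation = e^(−0.01)·[0.5201·27.6562 + 0.4799·58.5938] = 42.0802; exercise value = 43.1250 > continuation, so V_dd = 43.1250 (exercise)
Node u (S = 137.5): continuation = e^(−0.01)·[0.5201·0.0000 + 0.4799·13.1402] = 6.2432; exercise value = 0.0000 ≤ continuation, so V_u = 6.2432
Node d (S = 82.5): continuation = e^(−0.01)·[0.5201·13.1402 + 0.4799·43.1250] = 27.2560; exercise value = 22.5000 ≤ continuation, so V_d = 27.2560
Node 0 (S = 110): continuation = e^(−0.01)·[0.5201·6.2432 + 0.4799·27.2560] = 16.1648; exercise value = 0.0000 ≤ continuation, so V_0 = 16.1648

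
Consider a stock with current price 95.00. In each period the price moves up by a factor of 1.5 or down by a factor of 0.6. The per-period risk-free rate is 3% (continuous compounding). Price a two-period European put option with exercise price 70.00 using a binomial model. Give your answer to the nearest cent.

9.18

Risk-neutral probability p = (e^0.03 − 0.6)/(1.5 − 0.6) = 0.4305/0.9000 = 0.4783
Terminal stock prices: S_uu = 213.8, S_ud = 85.5, S_dd = 34.2
Terminal payoffs (K − S): max(-143.8, 0) = 0, max(-15.5, 0) = 0, max(35.8, 0) = 35.8
Node u (S = 142.5): V_u = e^(−0.03)·[0.4783·0.0000 + 0.5217·0.0000] = 0.0000
Node d (S = 57): V_d = e^(−0.03)·[0.4783·0.0000 + 0.5217·35.8000] = 18.1255
Node 0 (S = 95): V_0 = e^(−0.03)·[0.4783·0.0000 + 0.5217·18.1255] = 9.1769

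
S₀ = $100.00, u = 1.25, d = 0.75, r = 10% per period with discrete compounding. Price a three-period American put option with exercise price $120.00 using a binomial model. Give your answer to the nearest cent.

$20.00

Risk-neutral probability p = (1 + 0.1 − 0.75)/(1.25 − 0.75) = 0.3500/0.5000 = 0.7000
Terminal stock prices: S_uuu = 195.3, S_uud = 117.2, S_udd = 70.31, S_ddd = 42.19
Terminal payoffs (K − S): max(-75.31, 0) = 0, max(2.812, 0) = 2.812, max(49.69, 0) = 49.69, max(77.81, 0) = 77.81
Node uu (S = 156.2): continuation = 1/1.1·[0.7000·0.0000 + 0.3000·2.8125] = 0.7670; exercise value = 0.0000 ≤ continuation, so V_uu = 0.7670
Node ud (S = 93.75): continuation = 1/1.1·[0.7000·2.8125 + 0.3000·49.6875] = 15.3409; exercise value = 26.2500 > continuation, so V_ud = 26.2500 (exercise)
Node dd (S = 56.25): continuation = 1/1.1·[0.7000·49.6875 + 0.3000·77.8125] = 52.8409; exercise value = 63.7500 > continuation, so V_dd = 63.7500 (exercise)
Node u (S = 125): continuation = 1/1.1·[0.7000·0.7670 + 0.3000·26.2500] = 7.6472; exercise value = 0.0000 ≤ continuation, so V_u = 7.6472
Node d (S = 75): continuation = 1/1.1·[0.7000·26.2500 + 0.3000·63.7500] = 34.0909; exercise value = 45.0000 > continuation, so V_d = 45.0000 (exercise)
Node 0 (S = 100): continuation = 1/1.1·[0.7000·7.6472 + 0.3000·45.0000] = 17.1391; exercise value = 20.0000 > continuation, so V_0 = 20.0000 (exercise)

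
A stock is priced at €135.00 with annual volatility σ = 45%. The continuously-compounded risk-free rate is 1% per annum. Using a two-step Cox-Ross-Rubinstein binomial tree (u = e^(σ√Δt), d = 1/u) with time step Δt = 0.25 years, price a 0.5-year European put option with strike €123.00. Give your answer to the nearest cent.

€11.13

CRR parameters: u = e^(σ√Δt) = e^(0.45·√0.25) = 1.2523, d = 1/u = 0.7985
Per-period rate: rΔt = 0.01·0.25 = 0.0025, so R = e^0.0025 = 1.0025
Risk-neutral probability p = (e^0.0025 − 0.7985)/(1.2523 − 0.7985) = 0.2040/0.4538 = 0.4495
Terminal stock prices: S_uu = 211.7, S_ud = 135, S_dd = 86.08
Terminal payoffs (K − S): max(-88.72, 0) = 0, max(-12, 0) = 0, max(36.92, 0) = 36.92
Node u (S = 169.1): V_u = e^(−0.0025)·[0.4495·0.0000 + 0.5505·0.0000] = 0.0000
Node d (S = 107.8): V_d = e^(−0.0025)·[0.4495·0.0000 + 0.5505·36.9202] = 20.2737
Node 0 (S = 135): V_0 = e^(−0.0025)·[0.4495·0.0000 + 0.5505·20.2737] = 11.1328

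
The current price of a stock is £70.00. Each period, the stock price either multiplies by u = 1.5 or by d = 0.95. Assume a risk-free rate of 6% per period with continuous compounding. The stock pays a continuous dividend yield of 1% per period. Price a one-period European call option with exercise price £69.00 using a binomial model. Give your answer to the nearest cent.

£6.24

Per-period risk-free factor R = e^0.06 = 1.0618; dividend-adjusted growth = e^(0.06−0.01) = 1.0513.
Risk-neutral probability p = (1.0513 − 0.95)/(1.5 − 0.95) = 0.1013/0.5500 = 0.1841
Terminal stock prices: S_u = 105, S_d = 66.5
Terminal payoffs (S − K): max(36, 0) = 36, max(-2.5, 0) = 0
Node 0 (S = 70): V_0 = e^(−0.06)·[0.1841·36.0000 + 0.8159·0.0000] = 6.2426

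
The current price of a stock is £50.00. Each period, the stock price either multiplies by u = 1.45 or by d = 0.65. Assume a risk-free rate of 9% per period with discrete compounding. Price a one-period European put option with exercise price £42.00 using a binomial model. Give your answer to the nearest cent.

Risk-neutral probability p = (1 + 0.09 − 0.65)/(1.45 − 0.65) = 0.4400/0.8000 = 0.5500
Terminal stock prices: S_u = 72.5, S_d = 32.5
Terminal payoffs (K − S): max(-30.5, 0) = 0, max(9.5, 0) = 9.5
Node 0 (S = 50): V_0 = 1/1.09·[0.5500·0.0000 + 0.4500·9.5000] = 3.9220

£3.92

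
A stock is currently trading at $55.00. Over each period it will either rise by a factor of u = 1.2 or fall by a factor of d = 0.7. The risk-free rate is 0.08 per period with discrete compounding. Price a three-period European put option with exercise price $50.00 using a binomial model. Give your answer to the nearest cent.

$2.18

Risk-neutral probability p = (1 + 0.08 − 0.7)/(1.2 − 0.7) = 0.3800/0.5000 = 0.7600
Terminal stock prices: S_uuu = 95.04, S_uud = 55.44, S_udd = 32.34, S_ddd = 18.86
Terminal payoffs (K − S): max(-45.04, 0) = 0, max(-5.44, 0) = 0, max(17.66, 0) = 17.66, max(31.14, 0) = 31.14
Node uu (S = 79.2): V_uu = 1/1.08·[0.7600·0.0000 + 0.2400·0.0000] = 0.0000
Node ud (S = 46.2): V_ud = 1/1.08·[0.7600·0.0000 + 0.2400·17.6600] = 3.9244
Node dd (S = 26.95): V_dd = 1/1.08·[0.7600·17.6600 + 0.2400·31.1350] = 19.3463
Node u (S = 66): V_u = 1/1.08·[0.7600·0.0000 + 0.2400·3.9244] = 0.8721
Node d (S = 38.5): V_d = 1/1.08·[0.7600·3.9244 + 0.2400·19.3463] = 7.0608
Node 0 (S = 55): V_0 = 1/1.08·[0.7600·0.8721 + 0.2400·7.0608] = 2.1828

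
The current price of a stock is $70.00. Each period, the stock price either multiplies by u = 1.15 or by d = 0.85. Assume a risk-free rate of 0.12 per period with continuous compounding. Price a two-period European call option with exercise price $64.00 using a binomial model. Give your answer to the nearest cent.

$19.72

Risk-neutral probability p = (e^0.12 − 0.85)/(1.15 − 0.85) = 0.2775/0.3000 = 0.9250
Terminal stock prices: S_uu = 92.57, S_ud = 68.42, S_dd = 50.57
Terminal payoffs (S − K): max(28.57, 0) = 28.57, max(4.425, 0) = 4.425, max(-13.43, 0) = 0
Node u (S = 80.5): V_u = e^(−0.12)·[0.9250·28.5750 + 0.0750·4.4250] = 23.7371
Node d (S = 59.5): V_d = e^(−0.12)·[0.9250·4.4250 + 0.0750·0.0000] = 3.6302
Node 0 (S = 70): V_0 = e^(−0.12)·[0.9250·23.7371 + 0.0750·3.6302] = 19.7152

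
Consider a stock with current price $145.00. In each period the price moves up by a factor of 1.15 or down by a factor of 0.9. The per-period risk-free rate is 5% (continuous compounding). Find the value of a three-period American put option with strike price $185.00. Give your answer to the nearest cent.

$40.00

Risk-neutral probability p = (e^0.05 − 0.9)/(1.15 − 0.9) = 0.1513/0.2500 = 0.6051
Terminal stock prices: S_uuu = 220.5, S_uud = 172.6, S_udd = 135.1, S_ddd = 105.7
Terminal payoffs (K − S): max(-35.53, 0) = 0, max(12.41, 0) = 12.41, max(49.93, 0) = 49.93, max(79.29, 0) = 79.29
Node uu (S = 191.8): continuation = e^(−0.05)·[0.6051·0.0000 + 0.3949·12.4138] = 4.6633; exercise value = 0.0000 ≤ continuation, so V_uu = 4.6633
Node ud (S = 150.1): continuation = e^(−0.05)·[0.6051·12.4138 + 0.3949·49.9325] = 25.9024; exercise value = 34.9250 > continuation, so V_ud = 34.9250 (exercise)
Node dd (S = 117.5): continuation = e^(−0.05)·[0.6051·49.9325 + 0.3949·79.2950] = 58.5274; exercise value = 67.5500 > continuation, so V_dd = 67.5500 (exercise)
Node u (S = 166.8): continuation = e^(−0.05)·[0.6051·4.6633 + 0.3949·34.9250] = 15.8038; exercise value = 18.2500 > continuation, so V_u = 18.2500 (exercise)
Node d (S = 130.5): continuation = e^(−0.05)·[0.6051·34.9250 + 0.3949·67.5500] = 45.4774; exercise value = 54.5000 > continuation, so V_d = 54.5000 (exercise)
Node 0 (S = 145): continuation = e^(−0.05)·[0.6051·18.2500 + 0.3949·54.5000] = 30.9774; exercise value = 40.0000 > continuation, so V_0 = 40.0000 (exercise)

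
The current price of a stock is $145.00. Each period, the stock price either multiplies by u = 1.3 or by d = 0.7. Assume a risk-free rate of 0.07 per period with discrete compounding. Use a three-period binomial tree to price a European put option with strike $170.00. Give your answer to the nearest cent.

Risk-neutral probability p = (1 + 0.07 − 0.7)/(1.3 − 0.7) = 0.3700/0.6000 = 0.6167
Terminal stock prices: S_uuu = 318.6, S_uud = 171.5, S_udd = 92.36, S_ddd = 49.73
Terminal payoffs (K − S): max(-148.6, 0) = 0, max(-1.535, 0) = 0, max(77.64, 0) = 77.64, max(120.3, 0) = 120.3
Node uu (S = 245.1): V_uu = 1/1.07·[0.6167·0.0000 + 0.3833·0.0000] = 0.0000
Node ud (S = 131.9): V_ud = 1/1.07·[0.6167·0.0000 + 0.3833·77.6350] = 27.8132
Node dd (S = 71.05): V_dd = 1/1.07·[0.6167·77.6350 + 0.3833·120.2650] = 87.8285
Node u (S = 188.5): V_u = 1/1.07·[0.6167·0.0000 + 0.3833·27.8132] = 9.9642
Node d (S = 101.5): V_d = 1/1.07·[0.6167·27.8132 + 0.3833·87.8285] = 47.4944
Node 0 (S = 145): V_0 = 1/1.07·[0.6167·9.9642 + 0.3833·47.4944] = 22.7578

$22.76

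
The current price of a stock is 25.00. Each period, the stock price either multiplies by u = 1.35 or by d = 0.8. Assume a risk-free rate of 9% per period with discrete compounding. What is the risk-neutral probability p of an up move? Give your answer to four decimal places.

p = 0.5273

Risk-neutral probability p = (1 + 0.09 − 0.8)/(1.35 − 0.8) = 0.2900/0.5500 = 0.5273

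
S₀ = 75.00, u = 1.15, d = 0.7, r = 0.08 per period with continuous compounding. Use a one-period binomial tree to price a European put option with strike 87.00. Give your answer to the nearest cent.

5.31

Risk-neutral probability p = (e^0.08 − 0.7)/(1.15 − 0.7) = 0.3833/0.4500 = 0.8517
Terminal stock prices: S_u = 86.25, S_d = 52.5
Terminal payoffs (K − S): max(0.75, 0) = 0.75, max(34.5, 0) = 34.5
Node 0 (S = 75): V_0 = e^(−0.08)·[0.8517·0.7500 + 0.1483·34.5000] = 5.3111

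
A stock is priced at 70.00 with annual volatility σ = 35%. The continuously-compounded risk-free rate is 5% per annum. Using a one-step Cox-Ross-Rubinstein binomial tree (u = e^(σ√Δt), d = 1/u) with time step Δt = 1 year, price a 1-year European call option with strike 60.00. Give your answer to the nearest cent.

18.15

CRR parameters: u = e^(σ√Δt) = e^(0.35·√1) = 1.4191, d = 1/u = 0.7047
Per-period rate: rΔt = 0.05·1 = 0.05, so R = e^0.05 = 1.0513
Risk-neutral probability p = (e^0.05 − 0.7047)/(1.4191 − 0.7047) = 0.3466/0.7144 = 0.4852
Terminal stock prices: S_u = 99.33, S_d = 49.33
Terminal payoffs (S − K): max(39.33, 0) = 39.33, max(-10.67, 0) = 0
Node 0 (S = 70): V_0 = e^(−0.05)·[0.4852·39.3347 + 0.5148·0.0000] = 18.1526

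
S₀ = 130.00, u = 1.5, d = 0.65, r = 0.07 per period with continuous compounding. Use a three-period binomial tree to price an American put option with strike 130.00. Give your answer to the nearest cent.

Risk-neutral probability p = (e^0.07 − 0.65)/(1.5 − 0.65) = 0.4225/0.8500 = 0.4971
Terminal stock prices: S_uuu = 438.8, S_uud = 190.1, S_udd = 82.39, S_ddd = 35.7
Terminal payoffs (K − S): max(-308.8, 0) = 0, max(-60.12, 0) = 0, max(47.61, 0) = 47.61, max(94.3, 0) = 94.3
Node uu (S = 292.5): continuation = e^(−0.07)·[0.4971·0.0000 + 0.5029·0.0000] = 0.0000; exercise value = 0.0000 ≤ continuation, so V_uu = 0.0000
Node ud (S = 126.8): continuation = e^(−0.07)·[0.4971·0.0000 + 0.5029·47.6125] = 22.3269; exercise value = 3.2500 ≤ continuation, so V_ud = 22.3269
Node dd (S = 54.93): continuation = e^(−0.07)·[0.4971·47.6125 + 0.5029·94.2987] = 66.2862; exercise value = 75.0750 > continuation, so V_dd = 75.0750 (exercise)
Node u (S = 195): continuation = e^(−0.07)·[0.4971·0.0000 + 0.5029·22.3269] = 10.4698; exercise value = 0.0000 ≤ continuation, so V_u = 10.4698
Node d (S = 84.5): continuation = e^(−0.07)·[0.4971·22.3269 + 0.5029·75.0750] = 45.5527; exercise value = 45.5000 ≤ continuation, so V_d = 45.5527
Node 0 (S = 130): continuation = e^(−0.07)·[0.4971·10.4698 + 0.5029·45.5527] = 26.2134; exercise value = 0.0000 ≤ continuation, so V_0 = 26.2134

26.21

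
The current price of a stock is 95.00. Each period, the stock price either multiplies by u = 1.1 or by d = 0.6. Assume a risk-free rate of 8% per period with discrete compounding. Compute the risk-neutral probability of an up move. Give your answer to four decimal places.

Risk-neutral probability p = (1 + 0.08 − 0.6)/(1.1 − 0.6) = 0.4800/0.5000 = 0.9600

p = 0.9600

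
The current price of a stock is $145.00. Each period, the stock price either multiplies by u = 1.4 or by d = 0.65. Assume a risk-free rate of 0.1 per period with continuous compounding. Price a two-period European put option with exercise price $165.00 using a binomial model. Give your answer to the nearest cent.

Risk-neutral probability p = (e^0.1 − 0.65)/(1.4 − 0.65) = 0.4552/0.7500 = 0.6069
Terminal stock prices: S_uu = 284.2, S_ud = 132, S_dd = 61.26
Terminal payoffs (K − S): max(-119.2, 0) = 0, max(33.05, 0) = 33.05, max(103.7, 0) = 103.7
Node u (S = 203): V_u = e^(−0.1)·[0.6069·0.0000 + 0.3931·33.0500] = 11.7558
Node d (S = 94.25): V_d = e^(−0.1)·[0.6069·33.0500 + 0.3931·103.7375] = 55.0482
Node 0 (S = 145): V_0 = e^(−0.1)·[0.6069·11.7558 + 0.3931·55.0482] = 26.0360

$26.04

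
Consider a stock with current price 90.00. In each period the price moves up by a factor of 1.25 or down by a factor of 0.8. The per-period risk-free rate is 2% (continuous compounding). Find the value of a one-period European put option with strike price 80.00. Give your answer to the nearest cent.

4.00

Risk-neutral probability p = (e^0.02 − 0.8)/(1.25 − 0.8) = 0.2202/0.4500 = 0.4893
Terminal stock prices: S_u = 112.5, S_d = 72
Terminal payoffs (K − S): max(-32.5, 0) = 0, max(8, 0) = 8
Node 0 (S = 90): V_0 = e^(−0.02)·[0.4893·0.0000 + 0.5107·8.0000] = 4.0044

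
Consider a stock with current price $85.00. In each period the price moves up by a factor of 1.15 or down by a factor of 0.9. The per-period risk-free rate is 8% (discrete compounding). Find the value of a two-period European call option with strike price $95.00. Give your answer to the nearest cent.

$7.74

Risk-neutral probability p = (1 + 0.08 − 0.9)/(1.15 − 0.9) = 0.1800/0.2500 = 0.7200
Terminal stock prices: S_uu = 112.4, S_ud = 87.97, S_dd = 68.85
Terminal payoffs (S − K): max(17.41, 0) = 17.41, max(-7.025, 0) = 0, max(-26.15, 0) = 0
Node u (S = 97.75): V_u = 1/1.08·[0.7200·17.4125 + 0.2800·0.0000] = 11.6083
Node d (S = 76.5): V_d = 1/1.08·[0.7200·0.0000 + 0.2800·0.0000] = 0.0000
Node 0 (S = 85): V_0 = 1/1.08·[0.7200·11.6083 + 0.2800·0.0000] = 7.7389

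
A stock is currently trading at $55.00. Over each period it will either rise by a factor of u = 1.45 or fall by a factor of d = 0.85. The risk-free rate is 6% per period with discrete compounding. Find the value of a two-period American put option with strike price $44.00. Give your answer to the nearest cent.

$1.60

Risk-neutral probability p = (1 + 0.06 − 0.85)/(1.45 − 0.85) = 0.2100/0.6000 = 0.3500
Terminal stock prices: S_uu = 115.6, S_ud = 67.79, S_dd = 39.74
Terminal payoffs (K − S): max(-71.64, 0) = 0, max(-23.79, 0) = 0, max(4.263, 0) = 4.263
Node u (S = 79.75): continuation = 1/1.06·[0.3500·0.0000 + 0.6500·0.0000] = 0.0000; exercise value = 0.0000 ≤ continuation, so V_u = 0.0000
Node d (S = 46.75): continuation = 1/1.06·[0.3500·0.0000 + 0.6500·4.2625] = 2.6138; exercise value = 0.0000 ≤ continuation, so V_d = 2.6138
Node 0 (S = 55): continuation = 1/1.06·[0.3500·0.0000 + 0.6500·2.6138] = 1.6028; exercise value = 0.0000 ≤ continuation, so V_0 = 1.6028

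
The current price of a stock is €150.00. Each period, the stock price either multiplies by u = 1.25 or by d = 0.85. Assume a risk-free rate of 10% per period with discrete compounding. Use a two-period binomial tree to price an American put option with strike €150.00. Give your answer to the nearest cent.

Risk-neutral probability p = (1 + 0.1 − 0.85)/(1.25 − 0.85) = 0.2500/0.4000 = 0.6250
Terminal stock prices: S_uu = 234.4, S_ud = 159.4, S_dd = 108.4
Terminal payoffs (K − S): max(-84.38, 0) = 0, max(-9.375, 0) = 0, max(41.63, 0) = 41.63
Node u (S = 187.5): continuation = 1/1.1·[0.6250·0.0000 + 0.3750·0.0000] = 0.0000; exercise value = 0.0000 ≤ continuation, so V_u = 0.0000
Node d (S = 127.5): continuation = 1/1.1·[0.6250·0.0000 + 0.3750·41.6250] = 14.1903; exercise value = 22.5000 > continuation, so V_d = 22.5000 (exercise)
Node 0 (S = 150): continuation = 1/1.1·[0.6250·0.0000 + 0.3750·22.5000] = 7.6705; exercise value = 0.0000 ≤ continuation, so V_0 = 7.6705

€7.67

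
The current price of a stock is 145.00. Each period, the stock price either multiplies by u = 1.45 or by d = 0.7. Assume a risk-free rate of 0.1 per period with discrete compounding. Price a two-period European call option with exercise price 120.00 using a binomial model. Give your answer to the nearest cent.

54.64

Risk-neutral probability p = (1 + 0.1 − 0.7)/(1.45 − 0.7) = 0.4000/0.7500 = 0.5333
Terminal stock prices: S_uu = 304.9, S_ud = 147.2, S_dd = 71.05
Terminal payoffs (S − K): max(184.9, 0) = 184.9, max(27.17, 0) = 27.17, max(-48.95, 0) = 0
Node u (S = 210.2): V_u = 1/1.1·[0.5333·184.8625 + 0.4667·27.1750] = 101.1591
Node d (S = 101.5): V_d = 1/1.1·[0.5333·27.1750 + 0.4667·0.0000] = 13.1758
Node 0 (S = 145): V_0 = 1/1.1·[0.5333·101.1591 + 0.4667·13.1758] = 54.6365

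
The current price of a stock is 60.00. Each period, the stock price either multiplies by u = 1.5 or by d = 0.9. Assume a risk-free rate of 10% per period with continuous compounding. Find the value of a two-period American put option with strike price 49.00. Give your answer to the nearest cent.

Risk-neutral probability p = (e^0.1 − 0.9)/(1.5 − 0.9) = 0.2052/0.6000 = 0.3420
Terminal stock prices: S_uu = 135, S_ud = 81, S_dd = 48.6
Terminal payoffs (K − S): max(-86, 0) = 0, max(-32, 0) = 0, max(0.4, 0) = 0.4
Node u (S = 90): continuation = e^(−0.1)·[0.3420·0.0000 + 0.6580·0.0000] = 0.0000; exercise value = 0.0000 ≤ continuation, so V_u = 0.0000
Node d (S = 54): continuation = e^(−0.1)·[0.3420·0.0000 + 0.6580·0.4000] = 0.2382; exercise value = 0.0000 ≤ continuation, so V_d = 0.2382
Node 0 (S = 60): continuation = e^(−0.1)·[0.3420·0.0000 + 0.6580·0.2382] = 0.1418; exercise value = 0.0000 ≤ continuation, so V_0 = 0.1418

0.14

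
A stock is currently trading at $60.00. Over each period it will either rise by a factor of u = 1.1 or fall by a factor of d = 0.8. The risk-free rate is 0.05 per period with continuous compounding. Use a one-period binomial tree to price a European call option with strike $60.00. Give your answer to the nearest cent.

$4.78

Risk-neutral probability p = (e^0.05 − 0.8)/(1.1 − 0.8) = 0.2513/0.3000 = 0.8376
Terminal stock prices: S_u = 66, S_d = 48
Terminal payoffs (S − K): max(6, 0) = 6, max(-12, 0) = 0
Node 0 (S = 60): V_0 = e^(−0.05)·[0.8376·6.0000 + 0.1624·0.0000] = 4.7803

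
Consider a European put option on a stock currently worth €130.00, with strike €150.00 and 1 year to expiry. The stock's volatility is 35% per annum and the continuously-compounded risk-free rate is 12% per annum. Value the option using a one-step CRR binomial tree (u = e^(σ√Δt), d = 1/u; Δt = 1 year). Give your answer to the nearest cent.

CRR parameters: u = e^(σ√Δt) = e^(0.35·√1) = 1.4191, d = 1/u = 0.7047
Per-period rate: rΔt = 0.12·1 = 0.12, so R = e^0.12 = 1.1275
Risk-neutral probability p = (e^0.12 − 0.7047)/(1.4191 − 0.7047) = 0.4228/0.7144 = 0.5919
Terminal stock prices: S_u = 184.5, S_d = 91.61
Terminal payoffs (K − S): max(-34.48, 0) = 0, max(58.39, 0) = 58.39
Node 0 (S = 130): V_0 = e^(−0.12)·[0.5919·0.0000 + 0.4081·58.3905] = 21.1369

€21.14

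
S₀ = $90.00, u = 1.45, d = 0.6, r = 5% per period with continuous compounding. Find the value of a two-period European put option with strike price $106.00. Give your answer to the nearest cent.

$27.14

Risk-neutral probability p = (e^0.05 − 0.6)/(1.45 − 0.6) = 0.4513/0.8500 = 0.5309
Terminal stock prices: S_uu = 189.2, S_ud = 78.3, S_dd = 32.4
Terminal payoffs (K − S): max(-83.22, 0) = 0, max(27.7, 0) = 27.7, max(73.6, 0) = 73.6
Node u (S = 130.5): V_u = e^(−0.05)·[0.5309·0.0000 + 0.4691·27.7000] = 12.3602
Node d (S = 54): V_d = e^(−0.05)·[0.5309·27.7000 + 0.4691·73.6000] = 46.8303
Node 0 (S = 90): V_0 = e^(−0.05)·[0.5309·12.3602 + 0.4691·46.8303] = 27.1384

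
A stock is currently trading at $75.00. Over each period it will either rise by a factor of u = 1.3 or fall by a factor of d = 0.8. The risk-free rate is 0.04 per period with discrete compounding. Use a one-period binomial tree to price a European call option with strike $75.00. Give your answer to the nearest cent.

$10.38

Risk-neutral probability p = (1 + 0.04 − 0.8)/(1.3 − 0.8) = 0.2400/0.5000 = 0.4800
Terminal stock prices: S_u = 97.5, S_d = 60
Terminal payoffs (S − K): max(22.5, 0) = 22.5, max(-15, 0) = 0
Node 0 (S = 75): V_0 = 1/1.04·[0.4800·22.5000 + 0.5200·0.0000] = 10.3846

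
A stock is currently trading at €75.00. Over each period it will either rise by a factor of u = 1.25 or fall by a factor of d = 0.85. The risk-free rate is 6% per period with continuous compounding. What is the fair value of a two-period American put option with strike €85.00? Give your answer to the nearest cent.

€10.59

Risk-neutral probability p = (e^0.06 − 0.85)/(1.25 − 0.85) = 0.2118/0.4000 = 0.5296
Terminal stock prices: S_uu = 117.2, S_ud = 79.69, S_dd = 54.19
Terminal payoffs (K − S): max(-32.19, 0) = 0, max(5.312, 0) = 5.312, max(30.81, 0) = 30.81
Node u (S = 93.75): continuation = e^(−0.06)·[0.5296·0.0000 + 0.4704·5.3125] = 2.3535; exercise value = 0.0000 ≤ continuation, so V_u = 2.3535
Node d (S = 63.75): continuation = e^(−0.06)·[0.5296·5.3125 + 0.4704·30.8125] = 16.3000; exercise value = 21.2500 > continuation, so V_d = 21.2500 (exercise)
Node 0 (S = 75): continuation = e^(−0.06)·[0.5296·2.3535 + 0.4704·21.2500] = 10.5879; exercise value = 10.0000 ≤ continuation, so V_0 = 10.5879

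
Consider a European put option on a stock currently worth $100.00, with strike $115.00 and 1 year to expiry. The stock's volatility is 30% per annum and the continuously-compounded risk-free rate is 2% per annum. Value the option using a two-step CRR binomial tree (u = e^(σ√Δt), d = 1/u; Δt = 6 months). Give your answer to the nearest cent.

$20.94

CRR parameters: u = e^(σ√Δt) = e^(0.3·√0.5) = 1.2363, d = 1/u = 0.8089
Per-period rate: rΔt = 0.02·0.5 = 0.01, so R = e^0.01 = 1.0101
Risk-neutral probability p = (e^0.01 − 0.8089)/(1.2363 − 0.8089) = 0.2012/0.4275 = 0.4707
Terminal stock prices: S_uu = 152.8, S_ud = 100, S_dd = 65.43
Terminal payoffs (K − S): max(-37.85, 0) = 0, max(15, 0) = 15, max(49.57, 0) = 49.57
Node u (S = 123.6): V_u = e^(−0.01)·[0.4707·0.0000 + 0.5293·15.0000] = 7.8608
Node d (S = 80.89): V_d = e^(−0.01)·[0.4707·15.0000 + 0.5293·49.5749] = 32.9699
Node 0 (S = 100): V_0 = e^(−0.01)·[0.4707·7.8608 + 0.5293·32.9699] = 20.9412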